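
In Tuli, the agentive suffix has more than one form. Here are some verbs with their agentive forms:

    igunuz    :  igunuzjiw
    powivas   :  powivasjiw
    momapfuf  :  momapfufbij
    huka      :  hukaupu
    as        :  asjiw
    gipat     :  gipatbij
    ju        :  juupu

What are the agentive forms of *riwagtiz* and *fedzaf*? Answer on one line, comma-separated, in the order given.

riwagtizjiw, fedzafbij

The alternation tracks the final sound of the stem — -jiw when the stem ends in a sibilant (*igunuz*, *powivas*, *as*); -bij when the stem ends in a non-sibilant consonant (*momapfuf*, *gipat*); -upu when the stem ends in a vowel (*huka*, *ju*).
*riwagtiz*: final sound = /z/, a sibilant → -jiw → *riwagtizjiw*.
The final sound of *fedzaf* is /f/, which is a non-sibilant consonant, so the suffix is -bij, giving *fedzafbij*.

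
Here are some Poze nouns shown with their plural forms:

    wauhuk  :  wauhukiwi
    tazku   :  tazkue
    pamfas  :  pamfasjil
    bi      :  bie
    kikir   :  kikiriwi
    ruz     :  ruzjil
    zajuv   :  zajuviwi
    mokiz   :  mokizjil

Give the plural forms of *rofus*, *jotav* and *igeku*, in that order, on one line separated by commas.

rofusjil, jotaviwi, igekue

The pattern is sibilance of the final sound: -jil when the stem ends in a sibilant (*pamfas*, *ruz*, *mokiz*); -iwi when the stem ends in a non-sibilant consonant (*wauhuk*, *kikir*, *zajuv*); -e when the stem ends in a vowel (*tazku*, *bi*).
The final sound of *rofus* is /s/, which is a sibilant, so the suffix is -jil, giving *rofusjil*.
*jotav* — final sound /v/ (a non-sibilant consonant) → -iwi → *jotaviwi*.
Since the final sound of *igeku* is /u/ (a vowel), it takes -e, giving *igekue*.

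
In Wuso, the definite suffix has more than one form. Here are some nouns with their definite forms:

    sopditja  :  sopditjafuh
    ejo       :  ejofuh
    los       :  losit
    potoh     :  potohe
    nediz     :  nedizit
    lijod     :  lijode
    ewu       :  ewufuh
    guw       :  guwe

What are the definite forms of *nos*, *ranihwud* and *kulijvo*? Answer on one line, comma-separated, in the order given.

The pattern is sibilance of the final sound: -it when the stem ends in a sibilant (*los*, *nediz*); -e when the stem ends in a non-sibilant consonant (*potoh*, *lijod*, *guw*); -fuh when the stem ends in a vowel (*sopditja*, *ejo*, *ewu*).
*nos*: final sound = /s/, a sibilant → -it → *nosit*.
Since the final sound of *ranihwud* is /d/ (a non-sibilant consonant), it takes -e, giving *ranihwude*.
Since the final sound of *kulijvo* is /o/ (a vowel), it takes -fuh, giving *kulijvofuh*.

nosit, ranihwude, kulijvofuh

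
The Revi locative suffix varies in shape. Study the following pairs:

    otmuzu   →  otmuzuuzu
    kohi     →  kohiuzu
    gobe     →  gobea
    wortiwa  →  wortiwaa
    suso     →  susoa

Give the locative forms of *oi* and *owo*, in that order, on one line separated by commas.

The pattern is height harmony: -uzu when the last vowel of the stem is a high vowel (*otmuzu*, *kohi*); -a when the last vowel of the stem is a non-high vowel (*gobe*, *wortiwa*, *suso*).
Since the last vowel of *oi* is /i/ (a high vowel), it takes -uzu, giving *oiuzu*.
Since the last vowel of *owo* is /o/ (a non-high vowel), it takes -a, giving *owoa*.

oiuzu, owoa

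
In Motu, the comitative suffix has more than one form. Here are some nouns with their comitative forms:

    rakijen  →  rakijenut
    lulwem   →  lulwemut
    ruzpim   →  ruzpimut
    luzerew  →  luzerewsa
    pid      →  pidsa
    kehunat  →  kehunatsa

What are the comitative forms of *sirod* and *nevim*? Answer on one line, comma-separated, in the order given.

sirodsa, nevimut

The pattern is nasality of the final consonant: -ut when the stem ends in a nasal (*rakijen*, *lulwem*, *ruzpim*); -sa when the stem ends in a non-nasal consonant (*luzerew*, *pid*, *kehunat*).
*sirod*: final consonant = /d/, non-nasal → -sa → *sirodsa*.
The final consonant of *nevim* is /m/, which is a nasal, so the suffix is -ut, giving *nevimut*.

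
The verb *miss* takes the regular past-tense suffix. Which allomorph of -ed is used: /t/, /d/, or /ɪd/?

/t/

The stem *miss* ends in a voiceless consonant other than /t/.
The -ed suffix is realized as /ɪd/ after /t, d/; as /t/ after other voiceless consonants; and as /d/ after other voiced sounds.
So -ed on *miss* is pronounced /t/.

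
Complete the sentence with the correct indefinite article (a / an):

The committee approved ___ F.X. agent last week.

The indefinite article is chosen by the initial *sound* of the following word, not its spelling.
The initialism *F.X.* is read letter by letter; the first letter, F, is pronounced /ɛf/, which begins with a vowel sound.
So the article is *an*: The committee approved an F.X. agent last week.

an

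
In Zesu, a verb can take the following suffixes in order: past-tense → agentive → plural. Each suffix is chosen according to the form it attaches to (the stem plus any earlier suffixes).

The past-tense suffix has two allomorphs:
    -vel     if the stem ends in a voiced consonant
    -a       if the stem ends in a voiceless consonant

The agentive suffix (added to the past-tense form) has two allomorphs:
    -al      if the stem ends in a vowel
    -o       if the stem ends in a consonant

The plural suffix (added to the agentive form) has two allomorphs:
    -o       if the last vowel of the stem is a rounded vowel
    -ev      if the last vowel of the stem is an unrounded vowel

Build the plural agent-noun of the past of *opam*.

Since the final consonant of *opam* is /m/ (voiced), it takes -vel, giving *opamvel*.
Since the final sound of the past-tense form *opamvel* is /l/ (a consonant), it takes -o, giving *opamvelo*.
The agentive form *opamvelo*: last vowel = /o/, a rounded vowel → -o → *opamveloo*.

opamveloo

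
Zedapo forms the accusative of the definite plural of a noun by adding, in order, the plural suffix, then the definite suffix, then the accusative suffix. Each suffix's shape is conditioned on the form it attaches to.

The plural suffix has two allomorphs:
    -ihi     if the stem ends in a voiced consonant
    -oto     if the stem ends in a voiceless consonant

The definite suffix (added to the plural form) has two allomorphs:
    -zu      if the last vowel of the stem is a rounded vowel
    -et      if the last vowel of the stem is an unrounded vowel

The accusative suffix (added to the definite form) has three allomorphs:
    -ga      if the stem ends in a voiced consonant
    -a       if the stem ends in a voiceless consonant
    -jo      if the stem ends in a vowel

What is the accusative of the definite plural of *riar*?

The final consonant of *riar* is /r/, which is voiced, so the plural suffix is -ihi, giving *riarihi*.
The plural form *riarihi* — last vowel /i/ (an unrounded vowel) → -et → *riarihiet*.
The definite form *riarihiet* — final sound /t/ (a voiceless consonant) → -a → *riarihieta*.

riarihieta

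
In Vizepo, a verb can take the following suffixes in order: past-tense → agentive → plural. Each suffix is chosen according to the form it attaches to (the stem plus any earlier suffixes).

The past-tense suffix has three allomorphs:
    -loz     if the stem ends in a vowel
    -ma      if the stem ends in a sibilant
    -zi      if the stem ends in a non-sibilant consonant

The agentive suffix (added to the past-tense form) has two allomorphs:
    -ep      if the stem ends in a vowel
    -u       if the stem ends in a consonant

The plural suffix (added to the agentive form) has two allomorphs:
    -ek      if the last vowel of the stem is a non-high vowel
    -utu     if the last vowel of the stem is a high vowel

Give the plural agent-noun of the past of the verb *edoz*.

edozmaepek

*edoz*: final sound = /z/, a sibilant → -ma → *edozma*.
The past-tense form *edozma*: final sound = /a/, a vowel → -ep → *edozmaep*.
The agentive form *edozmaep* — last vowel /e/ (a non-high vowel) → -ek → *edozmaepek*.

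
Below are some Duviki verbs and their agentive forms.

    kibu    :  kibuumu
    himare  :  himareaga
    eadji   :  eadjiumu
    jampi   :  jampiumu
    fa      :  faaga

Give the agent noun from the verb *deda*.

Looking at the last vowel of each stem: -umu when the last vowel of the stem is a high vowel (*kibu*, *eadji*, *jampi*); -aga when the last vowel of the stem is a non-high vowel (*himare*, *fa*).
*deda*: last vowel = /a/, a non-high vowel → -aga → *dedaaga*.

dedaaga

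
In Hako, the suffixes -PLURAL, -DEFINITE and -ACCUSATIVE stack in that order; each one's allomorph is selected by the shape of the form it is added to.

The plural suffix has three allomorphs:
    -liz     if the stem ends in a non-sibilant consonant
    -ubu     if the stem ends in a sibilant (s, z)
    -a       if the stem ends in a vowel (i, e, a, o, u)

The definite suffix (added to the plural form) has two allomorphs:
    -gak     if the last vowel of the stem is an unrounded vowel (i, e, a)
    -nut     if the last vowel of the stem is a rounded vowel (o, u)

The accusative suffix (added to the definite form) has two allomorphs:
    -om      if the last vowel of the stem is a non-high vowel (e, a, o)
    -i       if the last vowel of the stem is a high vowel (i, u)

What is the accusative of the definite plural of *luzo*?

luzoagakom

*luzo*: final sound = /o/, a vowel → -a → *luzoa*.
Since the last vowel of the plural form *luzoa* is /a/ (an unrounded vowel), it takes -gak, giving *luzoagak*.
The definite form *luzoagak*: last vowel = /a/, a non-high vowel → -om → *luzoagakom*.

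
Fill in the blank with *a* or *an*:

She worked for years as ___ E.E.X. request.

an

The indefinite article is chosen by the initial *sound* of the following word, not its spelling.
The initialism *E.E.X.* is read letter by letter; the first letter, E, is pronounced /iː/, which begins with a vowel sound.
So the article is *an*: She worked for years as an E.E.X. request.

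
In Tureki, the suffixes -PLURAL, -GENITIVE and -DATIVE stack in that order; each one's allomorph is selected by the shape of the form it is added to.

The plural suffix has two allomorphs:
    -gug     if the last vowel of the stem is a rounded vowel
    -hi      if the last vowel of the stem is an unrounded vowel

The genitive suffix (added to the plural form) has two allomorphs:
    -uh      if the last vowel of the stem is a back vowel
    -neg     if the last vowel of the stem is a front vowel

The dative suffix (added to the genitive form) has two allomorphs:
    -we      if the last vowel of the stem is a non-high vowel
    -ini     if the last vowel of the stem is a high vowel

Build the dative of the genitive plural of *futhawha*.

futhawhahinegwe

*futhawha* — last vowel /a/ (an unrounded vowel) → -hi → *futhawhahi*.
The plural form *futhawhahi*: last vowel = /i/, a front vowel → -neg → *futhawhahineg*.
The genitive form *futhawhahineg*: last vowel = /e/, a non-high vowel → -we → *futhawhahinegwe*.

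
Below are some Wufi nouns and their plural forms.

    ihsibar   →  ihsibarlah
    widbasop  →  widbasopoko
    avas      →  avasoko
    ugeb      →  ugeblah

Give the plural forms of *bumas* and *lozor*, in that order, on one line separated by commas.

bumasoko, lozorlah

The pattern is voicing of the final consonant: -oko when the stem ends in a voiceless consonant (*widbasop*, *avas*); -lah when the stem ends in a voiced consonant (*ihsibar*, *ugeb*).
Since the final consonant of *bumas* is /s/ (voiceless), it takes -oko, giving *bumasoko*.
*lozor*: final consonant = /r/, voiced → -lah → *lozorlah*.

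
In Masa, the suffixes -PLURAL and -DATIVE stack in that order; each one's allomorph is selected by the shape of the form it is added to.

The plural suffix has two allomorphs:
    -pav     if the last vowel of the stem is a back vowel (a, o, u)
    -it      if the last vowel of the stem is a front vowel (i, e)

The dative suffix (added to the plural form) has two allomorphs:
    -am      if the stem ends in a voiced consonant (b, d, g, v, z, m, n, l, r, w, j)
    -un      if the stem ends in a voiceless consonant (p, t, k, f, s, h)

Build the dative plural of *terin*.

terinitun

*terin*: last vowel = /i/, a front vowel → -it → *terinit*.
The plural form *terinit*: final consonant = /t/, voiceless → -un → *terinitun*.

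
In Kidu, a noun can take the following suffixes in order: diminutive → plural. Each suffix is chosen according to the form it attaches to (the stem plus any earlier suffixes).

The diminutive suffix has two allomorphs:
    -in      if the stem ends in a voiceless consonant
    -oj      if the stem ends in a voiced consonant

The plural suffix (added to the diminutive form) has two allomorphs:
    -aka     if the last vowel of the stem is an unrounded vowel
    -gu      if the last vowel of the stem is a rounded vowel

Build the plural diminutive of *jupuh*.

jupuhinaka

*jupuh*: final consonant = /h/, voiceless → -in → *jupuhin*.
Since the last vowel of the diminutive form *jupuhin* is /i/ (an unrounded vowel), it takes -aka, giving *jupuhinaka*.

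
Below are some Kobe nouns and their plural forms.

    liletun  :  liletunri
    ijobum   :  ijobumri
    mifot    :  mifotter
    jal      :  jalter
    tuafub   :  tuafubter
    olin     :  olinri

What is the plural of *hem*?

Looking at the final consonant of each stem: -ri when the stem ends in a nasal (*liletun*, *ijobum*, *olin*); -ter when the stem ends in a non-nasal consonant (*mifot*, *jal*, *tuafub*).
*hem*: final consonant = /m/, a nasal → -ri → *hemri*.

hemri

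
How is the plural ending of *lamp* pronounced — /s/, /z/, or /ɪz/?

The stem *lamp* ends in a voiceless non-sibilant consonant.
The plural suffix surfaces as /ɪz/ after sibilants, /s/ after other voiceless consonants, and /z/ after other voiced sounds.
So the plural -s on *lamp* is pronounced /s/.

/s/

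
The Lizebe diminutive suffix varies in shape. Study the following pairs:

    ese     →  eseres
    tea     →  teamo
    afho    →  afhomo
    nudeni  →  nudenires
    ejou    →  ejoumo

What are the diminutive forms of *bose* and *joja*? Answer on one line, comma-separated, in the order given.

The suffix is conditioned by the last vowel: -res when the last vowel of the stem is a front vowel (*ese*, *nudeni*); -mo when the last vowel of the stem is a back vowel (*tea*, *afho*, *ejou*).
Since the last vowel of *bose* is /e/ (a front vowel), it takes -res, giving *boseres*.
Since the last vowel of *joja* is /a/ (a back vowel), it takes -mo, giving *jojamo*.

boseres, jojamo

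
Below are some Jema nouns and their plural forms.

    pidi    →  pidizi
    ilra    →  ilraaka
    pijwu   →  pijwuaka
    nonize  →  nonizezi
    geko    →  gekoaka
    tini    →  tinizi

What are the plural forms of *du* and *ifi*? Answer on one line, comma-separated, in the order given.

The suffix is conditioned by the last vowel: -zi when the last vowel of the stem is a front vowel (*pidi*, *nonize*, *tini*); -aka when the last vowel of the stem is a back vowel (*ilra*, *pijwu*, *geko*).
Since the last vowel of *du* is /u/ (a back vowel), it takes -aka, giving *duaka*.
*ifi* — last vowel /i/ (a front vowel) → -zi → *ifizi*.

duaka, ifizi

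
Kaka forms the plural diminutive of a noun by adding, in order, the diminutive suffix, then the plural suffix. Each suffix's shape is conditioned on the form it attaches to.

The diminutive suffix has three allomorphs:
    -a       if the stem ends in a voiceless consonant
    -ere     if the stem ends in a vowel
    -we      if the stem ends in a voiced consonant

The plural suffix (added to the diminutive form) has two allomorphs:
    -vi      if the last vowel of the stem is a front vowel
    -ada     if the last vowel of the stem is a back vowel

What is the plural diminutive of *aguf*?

The final sound of *aguf* is /f/, which is a voiceless consonant, so the diminutive suffix is -a, giving *agufa*.
The last vowel of the diminutive form *agufa* is /a/, which is a back vowel, so the plural suffix is -ada, giving *agufaada*.

agufaada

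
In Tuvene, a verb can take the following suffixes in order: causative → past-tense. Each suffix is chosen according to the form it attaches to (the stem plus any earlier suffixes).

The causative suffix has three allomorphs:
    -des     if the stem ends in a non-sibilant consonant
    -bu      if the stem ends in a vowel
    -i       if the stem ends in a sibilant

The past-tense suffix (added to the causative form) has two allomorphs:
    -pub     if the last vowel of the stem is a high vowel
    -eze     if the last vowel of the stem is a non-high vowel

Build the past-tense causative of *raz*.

The final sound of *raz* is /z/, which is a sibilant, so the causative suffix is -i, giving *razi*.
The causative form *razi*: last vowel = /i/, a high vowel → -pub → *razipub*.

razipub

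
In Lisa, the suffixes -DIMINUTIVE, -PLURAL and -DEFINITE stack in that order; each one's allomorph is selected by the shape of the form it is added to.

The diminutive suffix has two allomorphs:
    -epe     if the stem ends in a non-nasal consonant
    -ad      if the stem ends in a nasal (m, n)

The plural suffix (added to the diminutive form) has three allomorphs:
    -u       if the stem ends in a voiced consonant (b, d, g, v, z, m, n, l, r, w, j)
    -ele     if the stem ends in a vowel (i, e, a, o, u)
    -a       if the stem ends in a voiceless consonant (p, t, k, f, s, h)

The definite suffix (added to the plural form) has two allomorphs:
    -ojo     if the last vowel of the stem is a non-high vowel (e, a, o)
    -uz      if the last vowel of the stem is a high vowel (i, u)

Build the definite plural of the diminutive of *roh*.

rohepeeleojo

Since the final consonant of *roh* is /h/ (non-nasal), it takes -epe, giving *rohepe*.
The diminutive form *rohepe*: final sound = /e/, a vowel → -ele → *rohepeele*.
The plural form *rohepeele* — last vowel /e/ (a non-high vowel) → -ojo → *rohepeeleojo*.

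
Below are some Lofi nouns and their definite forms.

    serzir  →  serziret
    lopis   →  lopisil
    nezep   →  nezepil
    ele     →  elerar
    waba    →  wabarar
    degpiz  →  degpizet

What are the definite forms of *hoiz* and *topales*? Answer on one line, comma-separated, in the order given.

Looking at the final sound of each stem: -il when the stem ends in a voiceless consonant (*lopis*, *nezep*); -et when the stem ends in a voiced consonant (*serzir*, *degpiz*); -rar when the stem ends in a vowel (*ele*, *waba*).
*hoiz*: final sound = /z/, a voiced consonant → -et → *hoizet*.
Since the final sound of *topales* is /s/ (a voiceless consonant), it takes -il, giving *topalesil*.

hoizet, topalesil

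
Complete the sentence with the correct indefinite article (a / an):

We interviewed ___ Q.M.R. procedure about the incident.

The indefinite article is chosen by the initial *sound* of the following word, not its spelling.
The initialism *Q.M.R.* is read letter by letter; the first letter, Q, is pronounced /kjuː/, which begins with a consonant sound.
So the article is *a*: We interviewed a Q.M.R. procedure about the incident.

a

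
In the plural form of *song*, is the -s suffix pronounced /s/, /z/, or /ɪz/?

/z/

The stem *song* ends in a voiced non-sibilant sound.
The plural suffix surfaces as /ɪz/ after sibilants, /s/ after other voiceless consonants, and /z/ after other voiced sounds.
So the plural -s on *song* is pronounced /z/.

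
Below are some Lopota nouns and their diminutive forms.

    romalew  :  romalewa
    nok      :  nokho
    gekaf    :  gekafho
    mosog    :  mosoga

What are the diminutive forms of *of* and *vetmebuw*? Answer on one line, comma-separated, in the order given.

The alternation tracks the final consonant of the stem — -ho when the stem ends in a voiceless consonant (*nok*, *gekaf*); -a when the stem ends in a voiced consonant (*romalew*, *mosog*).
The final consonant of *of* is /f/, which is voiceless, so the suffix is -ho, giving *ofho*.
*vetmebuw*: final consonant = /w/, voiced → -a → *vetmebuwa*.

ofho, vetmebuwa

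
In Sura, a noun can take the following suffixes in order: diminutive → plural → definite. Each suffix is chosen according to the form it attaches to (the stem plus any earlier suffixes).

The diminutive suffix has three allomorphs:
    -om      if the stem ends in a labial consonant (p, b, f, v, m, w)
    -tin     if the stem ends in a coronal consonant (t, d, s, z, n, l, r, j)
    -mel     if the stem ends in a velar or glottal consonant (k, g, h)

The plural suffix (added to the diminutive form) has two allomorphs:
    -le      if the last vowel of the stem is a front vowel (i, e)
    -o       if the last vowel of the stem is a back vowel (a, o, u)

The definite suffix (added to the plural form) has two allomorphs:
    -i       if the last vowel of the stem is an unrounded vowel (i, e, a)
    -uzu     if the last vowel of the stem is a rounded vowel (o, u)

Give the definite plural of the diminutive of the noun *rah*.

rahmellei

Since the final consonant of *rah* is /h/ (velar/glottal), it takes -mel, giving *rahmel*.
Since the last vowel of the diminutive form *rahmel* is /e/ (a front vowel), it takes -le, giving *rahmelle*.
Since the last vowel of the plural form *rahmelle* is /e/ (an unrounded vowel), it takes -i, giving *rahmellei*.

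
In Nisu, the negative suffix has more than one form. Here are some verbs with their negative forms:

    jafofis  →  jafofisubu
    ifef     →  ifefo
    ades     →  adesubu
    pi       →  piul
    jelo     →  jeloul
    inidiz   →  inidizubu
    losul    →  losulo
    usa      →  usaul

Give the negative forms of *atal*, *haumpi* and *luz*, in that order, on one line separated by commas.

The pattern is sibilance of the final sound: -ubu when the stem ends in a sibilant (*jafofis*, *ades*, *inidiz*); -o when the stem ends in a non-sibilant consonant (*ifef*, *losul*); -ul when the stem ends in a vowel (*pi*, *jelo*, *usa*).
*atal* — final sound /l/ (a non-sibilant consonant) → -o → *atalo*.
The final sound of *haumpi* is /i/, which is a vowel, so the suffix is -ul, giving *haumpiul*.
The final sound of *luz* is /z/, which is a sibilant, so the suffix is -ubu, giving *luzubu*.

atalo, haumpiul, luzubu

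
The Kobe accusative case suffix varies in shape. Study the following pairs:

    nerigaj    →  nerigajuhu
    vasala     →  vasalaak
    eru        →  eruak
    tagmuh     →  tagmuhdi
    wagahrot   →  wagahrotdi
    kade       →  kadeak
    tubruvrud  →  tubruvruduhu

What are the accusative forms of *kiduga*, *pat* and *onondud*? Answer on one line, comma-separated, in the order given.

kidugaak, patdi, ononduduhu

The alternation tracks the final sound of the stem — -di when the stem ends in a voiceless consonant (*tagmuh*, *wagahrot*); -uhu when the stem ends in a voiced consonant (*nerigaj*, *tubruvrud*); -ak when the stem ends in a vowel (*vasala*, *eru*, *kade*).
*kiduga* — final sound /a/ (a vowel) → -ak → *kidugaak*.
Since the final sound of *pat* is /t/ (a voiceless consonant), it takes -di, giving *patdi*.
*onondud*: final sound = /d/, a voiced consonant → -uhu → *ononduduhu*.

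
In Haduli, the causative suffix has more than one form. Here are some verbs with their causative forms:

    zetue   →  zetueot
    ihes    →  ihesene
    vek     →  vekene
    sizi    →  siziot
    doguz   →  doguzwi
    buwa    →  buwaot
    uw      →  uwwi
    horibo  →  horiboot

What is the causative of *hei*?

heiot

The alternation tracks the final sound of the stem — -ene when the stem ends in a voiceless consonant (*ihes*, *vek*); -wi when the stem ends in a voiced consonant (*doguz*, *uw*); -ot when the stem ends in a vowel (*zetue*, *sizi*, *buwa*, *horibo*).
Since the final sound of *hei* is /i/ (a vowel), it takes -ot, giving *heiot*.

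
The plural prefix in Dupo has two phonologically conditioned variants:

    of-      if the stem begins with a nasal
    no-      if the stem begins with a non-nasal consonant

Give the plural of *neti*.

The first consonant of *neti* is /n/, which is a nasal, so the prefix is of-, giving *ofneti*.

ofneti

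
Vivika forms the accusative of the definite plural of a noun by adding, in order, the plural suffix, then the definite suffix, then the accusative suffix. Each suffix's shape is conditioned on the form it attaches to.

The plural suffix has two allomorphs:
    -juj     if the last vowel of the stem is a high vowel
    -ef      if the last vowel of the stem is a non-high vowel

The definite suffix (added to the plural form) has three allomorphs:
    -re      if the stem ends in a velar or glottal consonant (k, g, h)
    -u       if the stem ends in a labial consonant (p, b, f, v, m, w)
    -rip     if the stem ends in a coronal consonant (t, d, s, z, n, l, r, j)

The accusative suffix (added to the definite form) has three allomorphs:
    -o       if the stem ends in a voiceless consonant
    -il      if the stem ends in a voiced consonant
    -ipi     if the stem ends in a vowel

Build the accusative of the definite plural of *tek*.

*tek*: last vowel = /e/, a non-high vowel → -ef → *tekef*.
The final consonant of the plural form *tekef* is /f/, which is labial, so the definite suffix is -u, giving *tekefu*.
The definite form *tekefu* — final sound /u/ (a vowel) → -ipi → *tekefuipi*.

tekefuipi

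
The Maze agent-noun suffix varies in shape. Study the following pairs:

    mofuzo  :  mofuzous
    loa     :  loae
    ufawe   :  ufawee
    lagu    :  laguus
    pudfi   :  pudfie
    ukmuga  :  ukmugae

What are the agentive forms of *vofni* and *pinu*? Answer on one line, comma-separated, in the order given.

The pattern is rounding harmony: -us when the last vowel of the stem is a rounded vowel (*mofuzo*, *lagu*); -e when the last vowel of the stem is an unrounded vowel (*loa*, *ufawe*, *pudfi*, *ukmuga*).
Since the last vowel of *vofni* is /i/ (an unrounded vowel), it takes -e, giving *vofnie*.
*pinu*: last vowel = /u/, a rounded vowel → -us → *pinuus*.

vofnie, pinuus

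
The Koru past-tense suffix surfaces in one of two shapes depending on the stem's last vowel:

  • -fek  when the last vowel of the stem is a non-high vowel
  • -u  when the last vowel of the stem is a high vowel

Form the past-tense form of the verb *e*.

*e* — last vowel /e/ (a non-high vowel) → -fek → *efek*.

efek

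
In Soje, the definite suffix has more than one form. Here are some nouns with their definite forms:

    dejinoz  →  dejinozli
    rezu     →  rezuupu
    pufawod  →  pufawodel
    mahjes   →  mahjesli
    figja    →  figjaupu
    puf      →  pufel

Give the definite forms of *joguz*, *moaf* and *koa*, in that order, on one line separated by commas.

joguzli, moafel, koaupu

Looking at the final sound of each stem: -li when the stem ends in a sibilant (*dejinoz*, *mahjes*); -el when the stem ends in a non-sibilant consonant (*pufawod*, *puf*); -upu when the stem ends in a vowel (*rezu*, *figja*).
The final sound of *joguz* is /z/, which is a sibilant, so the suffix is -li, giving *joguzli*.
*moaf* — final sound /f/ (a non-sibilant consonant) → -el → *moafel*.
Since the final sound of *koa* is /a/ (a vowel), it takes -upu, giving *koaupu*.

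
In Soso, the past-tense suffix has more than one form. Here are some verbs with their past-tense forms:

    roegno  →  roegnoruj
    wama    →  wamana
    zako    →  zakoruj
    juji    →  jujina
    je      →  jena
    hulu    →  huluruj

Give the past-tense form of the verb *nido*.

The alternation tracks the last vowel of the stem — -ruj when the last vowel of the stem is a rounded vowel (*roegno*, *zako*, *hulu*); -na when the last vowel of the stem is an unrounded vowel (*wama*, *juji*, *je*).
The last vowel of *nido* is /o/, which is a rounded vowel, so the suffix is -ruj, giving *nidoruj*.

nidoruj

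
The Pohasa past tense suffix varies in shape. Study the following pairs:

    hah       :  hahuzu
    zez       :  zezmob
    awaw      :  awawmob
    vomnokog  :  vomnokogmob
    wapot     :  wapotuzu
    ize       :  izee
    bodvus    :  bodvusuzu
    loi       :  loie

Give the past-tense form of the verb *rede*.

redee

Looking at the final sound of each stem: -uzu when the stem ends in a voiceless consonant (*hah*, *wapot*, *bodvus*); -mob when the stem ends in a voiced consonant (*zez*, *awaw*, *vomnokog*); -e when the stem ends in a vowel (*ize*, *loi*).
The final sound of *rede* is /e/, which is a vowel, so the suffix is -e, giving *redee*.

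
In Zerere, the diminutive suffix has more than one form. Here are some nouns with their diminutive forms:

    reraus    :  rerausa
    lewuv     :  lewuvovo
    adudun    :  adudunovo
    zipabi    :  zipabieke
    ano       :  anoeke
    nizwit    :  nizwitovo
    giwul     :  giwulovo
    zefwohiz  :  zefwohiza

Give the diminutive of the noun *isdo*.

Looking at the final sound of each stem: -a when the stem ends in a sibilant (*reraus*, *zefwohiz*); -ovo when the stem ends in a non-sibilant consonant (*lewuv*, *adudun*, *nizwit*, *giwul*); -eke when the stem ends in a vowel (*zipabi*, *ano*).
The final sound of *isdo* is /o/, which is a vowel, so the suffix is -eke, giving *isdoeke*.

isdoeke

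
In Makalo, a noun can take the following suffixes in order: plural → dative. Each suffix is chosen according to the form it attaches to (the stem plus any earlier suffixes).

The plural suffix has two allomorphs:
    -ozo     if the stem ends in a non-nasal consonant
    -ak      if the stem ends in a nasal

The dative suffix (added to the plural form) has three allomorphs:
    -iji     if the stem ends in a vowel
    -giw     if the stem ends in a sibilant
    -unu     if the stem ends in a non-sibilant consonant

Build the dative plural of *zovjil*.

zovjilozoiji

The final consonant of *zovjil* is /l/, which is non-nasal, so the plural suffix is -ozo, giving *zovjilozo*.
The plural form *zovjilozo* — final sound /o/ (a vowel) → -iji → *zovjilozoiji*.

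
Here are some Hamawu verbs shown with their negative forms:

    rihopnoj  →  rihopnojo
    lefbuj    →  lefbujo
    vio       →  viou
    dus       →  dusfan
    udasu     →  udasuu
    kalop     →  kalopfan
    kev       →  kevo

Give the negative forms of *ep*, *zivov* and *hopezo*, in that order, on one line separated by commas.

epfan, zivovo, hopezou

The pattern is voicing of the final sound: -fan when the stem ends in a voiceless consonant (*dus*, *kalop*); -o when the stem ends in a voiced consonant (*rihopnoj*, *lefbuj*, *kev*); -u when the stem ends in a vowel (*vio*, *udasu*).
*ep* — final sound /p/ (a voiceless consonant) → -fan → *epfan*.
*zivov* — final sound /v/ (a voiced consonant) → -o → *zivovo*.
Since the final sound of *hopezo* is /o/ (a vowel), it takes -u, giving *hopezou*.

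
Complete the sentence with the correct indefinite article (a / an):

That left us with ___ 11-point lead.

an

The indefinite article is chosen by the initial *sound* of the following word, not its spelling.
The number *11* is spoken "eleven", beginning with /ɪˈlɛvən/ — a vowel sound.
So the article is *an*: That left us with an 11-point lead.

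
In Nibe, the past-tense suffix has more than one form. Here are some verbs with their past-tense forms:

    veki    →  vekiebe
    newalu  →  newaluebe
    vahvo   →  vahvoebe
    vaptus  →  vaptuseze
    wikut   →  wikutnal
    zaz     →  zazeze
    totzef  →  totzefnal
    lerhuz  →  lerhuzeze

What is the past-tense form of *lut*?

The pattern is sibilance of the final sound: -eze when the stem ends in a sibilant (*vaptus*, *zaz*, *lerhuz*); -nal when the stem ends in a non-sibilant consonant (*wikut*, *totzef*); -ebe when the stem ends in a vowel (*veki*, *newalu*, *vahvo*).
Since the final sound of *lut* is /t/ (a non-sibilant consonant), it takes -nal, giving *lutnal*.

lutnal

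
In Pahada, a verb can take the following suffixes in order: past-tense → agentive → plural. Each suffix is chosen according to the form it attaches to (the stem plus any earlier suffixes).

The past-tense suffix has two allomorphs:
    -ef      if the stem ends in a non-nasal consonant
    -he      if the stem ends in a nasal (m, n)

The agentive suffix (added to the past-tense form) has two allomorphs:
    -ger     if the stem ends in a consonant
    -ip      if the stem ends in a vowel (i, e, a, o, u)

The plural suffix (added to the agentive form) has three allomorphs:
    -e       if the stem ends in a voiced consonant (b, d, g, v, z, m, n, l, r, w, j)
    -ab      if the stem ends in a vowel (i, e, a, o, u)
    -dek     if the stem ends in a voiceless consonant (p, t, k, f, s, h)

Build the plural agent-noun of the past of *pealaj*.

pealajefgere

Since the final consonant of *pealaj* is /j/ (non-nasal), it takes -ef, giving *pealajef*.
Since the final sound of the past-tense form *pealajef* is /f/ (a consonant), it takes -ger, giving *pealajefger*.
The agentive form *pealajefger* — final sound /r/ (a voiced consonant) → -e → *pealajefgere*.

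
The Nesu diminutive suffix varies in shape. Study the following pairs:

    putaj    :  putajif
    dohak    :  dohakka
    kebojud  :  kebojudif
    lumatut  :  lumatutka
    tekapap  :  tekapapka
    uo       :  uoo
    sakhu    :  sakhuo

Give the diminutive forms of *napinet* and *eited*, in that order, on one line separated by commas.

napinetka, eitedif

The suffix is conditioned by the final sound: -ka when the stem ends in a voiceless consonant (*dohak*, *lumatut*, *tekapap*); -if when the stem ends in a voiced consonant (*putaj*, *kebojud*); -o when the stem ends in a vowel (*uo*, *sakhu*).
The final sound of *napinet* is /t/, which is a voiceless consonant, so the suffix is -ka, giving *napinetka*.
*eited*: final sound = /d/, a voiced consonant → -if → *eitedif*.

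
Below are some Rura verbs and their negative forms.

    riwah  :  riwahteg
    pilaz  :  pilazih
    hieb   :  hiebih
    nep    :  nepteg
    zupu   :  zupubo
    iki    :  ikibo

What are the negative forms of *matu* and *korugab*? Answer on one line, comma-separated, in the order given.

The pattern is voicing of the final sound: -teg when the stem ends in a voiceless consonant (*riwah*, *nep*); -ih when the stem ends in a voiced consonant (*pilaz*, *hieb*); -bo when the stem ends in a vowel (*zupu*, *iki*).
The final sound of *matu* is /u/, which is a vowel, so the suffix is -bo, giving *matubo*.
*korugab*: final sound = /b/, a voiced consonant → -ih → *korugabih*.

matubo, korugabih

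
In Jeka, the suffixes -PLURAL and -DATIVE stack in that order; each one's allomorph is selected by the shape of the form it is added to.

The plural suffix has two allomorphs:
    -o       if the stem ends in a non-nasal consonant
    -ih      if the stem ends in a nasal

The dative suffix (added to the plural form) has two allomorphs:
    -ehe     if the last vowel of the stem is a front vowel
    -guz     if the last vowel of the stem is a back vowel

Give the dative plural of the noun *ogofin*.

*ogofin*: final consonant = /n/, a nasal → -ih → *ogofinih*.
The last vowel of the plural form *ogofinih* is /i/, which is a front vowel, so the dative suffix is -ehe, giving *ogofinihehe*.

ogofinihehe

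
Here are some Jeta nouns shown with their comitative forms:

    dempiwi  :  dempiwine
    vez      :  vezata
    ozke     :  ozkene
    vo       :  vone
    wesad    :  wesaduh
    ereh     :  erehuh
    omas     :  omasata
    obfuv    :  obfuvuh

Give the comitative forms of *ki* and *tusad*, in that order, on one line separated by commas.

Looking at the final sound of each stem: -ata when the stem ends in a sibilant (*vez*, *omas*); -uh when the stem ends in a non-sibilant consonant (*wesad*, *ereh*, *obfuv*); -ne when the stem ends in a vowel (*dempiwi*, *ozke*, *vo*).
The final sound of *ki* is /i/, which is a vowel, so the suffix is -ne, giving *kine*.
The final sound of *tusad* is /d/, which is a non-sibilant consonant, so the suffix is -uh, giving *tusaduh*.

kine, tusaduh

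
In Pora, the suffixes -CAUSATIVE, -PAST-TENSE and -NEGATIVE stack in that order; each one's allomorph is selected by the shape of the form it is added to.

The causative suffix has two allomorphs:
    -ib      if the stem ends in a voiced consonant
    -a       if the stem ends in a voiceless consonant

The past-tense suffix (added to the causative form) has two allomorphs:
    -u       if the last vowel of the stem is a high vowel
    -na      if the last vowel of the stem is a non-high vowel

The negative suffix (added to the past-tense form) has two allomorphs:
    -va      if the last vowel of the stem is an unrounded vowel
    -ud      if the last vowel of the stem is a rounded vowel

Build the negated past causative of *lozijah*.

The final consonant of *lozijah* is /h/, which is voiceless, so the causative suffix is -a, giving *lozijaha*.
Since the last vowel of the causative form *lozijaha* is /a/ (a non-high vowel), it takes -na, giving *lozijahana*.
The past-tense form *lozijahana* — last vowel /a/ (an unrounded vowel) → -va → *lozijahanava*.

lozijahanava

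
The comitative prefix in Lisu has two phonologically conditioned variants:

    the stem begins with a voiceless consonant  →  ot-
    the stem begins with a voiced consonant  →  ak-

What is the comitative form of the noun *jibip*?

*jibip* — first consonant /j/ (voiced) → ak- → *akjibip*.

akjibip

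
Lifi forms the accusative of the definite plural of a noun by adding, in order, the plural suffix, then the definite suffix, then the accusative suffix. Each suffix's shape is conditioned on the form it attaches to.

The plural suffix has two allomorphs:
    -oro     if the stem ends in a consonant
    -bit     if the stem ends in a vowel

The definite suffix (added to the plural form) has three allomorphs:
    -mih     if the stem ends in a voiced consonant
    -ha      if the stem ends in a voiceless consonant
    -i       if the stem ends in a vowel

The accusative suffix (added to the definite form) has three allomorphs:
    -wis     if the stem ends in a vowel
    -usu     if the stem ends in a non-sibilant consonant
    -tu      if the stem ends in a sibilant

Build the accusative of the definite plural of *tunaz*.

Since the final sound of *tunaz* is /z/ (a consonant), it takes -oro, giving *tunazoro*.
Since the final sound of the plural form *tunazoro* is /o/ (a vowel), it takes -i, giving *tunazoroi*.
The definite form *tunazoroi* — final sound /i/ (a vowel) → -wis → *tunazoroiwis*.

tunazoroiwis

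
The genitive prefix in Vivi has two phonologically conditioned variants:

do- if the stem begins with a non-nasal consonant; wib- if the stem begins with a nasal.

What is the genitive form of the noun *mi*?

*mi*: first consonant = /m/, a nasal → wib- → *wibmi*.

wibmi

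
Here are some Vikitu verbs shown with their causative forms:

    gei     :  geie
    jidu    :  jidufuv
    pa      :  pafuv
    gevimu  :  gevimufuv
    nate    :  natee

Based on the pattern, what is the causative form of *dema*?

demafuv

The suffix is conditioned by the last vowel: -e when the last vowel of the stem is a front vowel (*gei*, *nate*); -fuv when the last vowel of the stem is a back vowel (*jidu*, *pa*, *gevimu*).
The last vowel of *dema* is /a/, which is a back vowel, so the suffix is -fuv, giving *demafuv*.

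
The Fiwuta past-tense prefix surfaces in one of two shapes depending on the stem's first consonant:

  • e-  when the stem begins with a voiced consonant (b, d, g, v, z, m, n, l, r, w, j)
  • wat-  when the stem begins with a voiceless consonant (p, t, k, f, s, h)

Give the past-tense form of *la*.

ela

*la* — first consonant /l/ (voiced) → e- → *ela*.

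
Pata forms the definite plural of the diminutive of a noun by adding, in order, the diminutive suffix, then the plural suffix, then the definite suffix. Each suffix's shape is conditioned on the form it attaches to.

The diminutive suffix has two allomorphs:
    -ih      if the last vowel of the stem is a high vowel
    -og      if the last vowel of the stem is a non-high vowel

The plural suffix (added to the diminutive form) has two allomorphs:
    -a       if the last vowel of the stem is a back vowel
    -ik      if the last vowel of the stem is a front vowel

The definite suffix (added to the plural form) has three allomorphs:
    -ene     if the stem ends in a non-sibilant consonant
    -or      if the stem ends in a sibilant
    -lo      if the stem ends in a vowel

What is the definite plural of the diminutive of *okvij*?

okvijihikene

*okvij* — last vowel /i/ (a high vowel) → -ih → *okvijih*.
Since the last vowel of the diminutive form *okvijih* is /i/ (a front vowel), it takes -ik, giving *okvijihik*.
Since the final sound of the plural form *okvijihik* is /k/ (a non-sibilant consonant), it takes -ene, giving *okvijihikene*.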